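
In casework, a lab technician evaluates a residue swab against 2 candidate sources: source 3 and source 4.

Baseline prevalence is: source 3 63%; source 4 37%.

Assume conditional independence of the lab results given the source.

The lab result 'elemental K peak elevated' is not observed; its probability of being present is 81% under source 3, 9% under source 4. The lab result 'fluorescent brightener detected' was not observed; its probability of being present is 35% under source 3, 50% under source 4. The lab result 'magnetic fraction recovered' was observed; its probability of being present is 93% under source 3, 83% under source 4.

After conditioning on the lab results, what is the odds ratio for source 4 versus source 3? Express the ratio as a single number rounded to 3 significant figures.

The normalizing constant cancels in an odds ratio, so compute prior × likelihood for the two hypotheses only (using 1 − P(present | H) for each absent lab result):
  source 4: 0.37 × (1 − 0.09) × (1 − 0.50) × 0.83 = 0.13973
  source 3: 0.63 × (1 − 0.81) × (1 − 0.35) × 0.93 = 0.072359
Odds(source 4 : source 3) = 0.13973 / 0.072359 ≈ 1.93.

1.93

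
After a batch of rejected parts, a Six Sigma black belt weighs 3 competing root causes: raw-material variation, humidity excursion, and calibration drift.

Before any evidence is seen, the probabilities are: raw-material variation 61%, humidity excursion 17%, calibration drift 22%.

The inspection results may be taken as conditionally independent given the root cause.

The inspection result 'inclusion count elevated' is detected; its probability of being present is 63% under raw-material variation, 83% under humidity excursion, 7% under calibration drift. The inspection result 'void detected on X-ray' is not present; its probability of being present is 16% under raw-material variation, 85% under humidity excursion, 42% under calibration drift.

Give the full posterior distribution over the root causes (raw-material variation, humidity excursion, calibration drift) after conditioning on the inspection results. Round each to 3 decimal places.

For each hypothesis, the unnormalized posterior weight is prior × product of the inspection result likelihoods (using 1 − P(present | H) for each absent inspection result):
  raw-material variation: 0.61 × 0.63 × (1 − 0.16) = 0.32281
  humidity excursion: 0.17 × 0.83 × (1 − 0.85) = 0.021165
  calibration drift: 0.22 × 0.07 × (1 − 0.42) = 0.008932
Marginal likelihood of the evidence = 0.35291.
P(raw-material variation | evidence) = 0.32281 / 0.35291 ≈ 0.915
P(humidity excursion | evidence) = 0.021165 / 0.35291 ≈ 0.060
P(calibration drift | evidence) = 0.008932 / 0.35291 ≈ 0.025

0.915, 0.060, 0.025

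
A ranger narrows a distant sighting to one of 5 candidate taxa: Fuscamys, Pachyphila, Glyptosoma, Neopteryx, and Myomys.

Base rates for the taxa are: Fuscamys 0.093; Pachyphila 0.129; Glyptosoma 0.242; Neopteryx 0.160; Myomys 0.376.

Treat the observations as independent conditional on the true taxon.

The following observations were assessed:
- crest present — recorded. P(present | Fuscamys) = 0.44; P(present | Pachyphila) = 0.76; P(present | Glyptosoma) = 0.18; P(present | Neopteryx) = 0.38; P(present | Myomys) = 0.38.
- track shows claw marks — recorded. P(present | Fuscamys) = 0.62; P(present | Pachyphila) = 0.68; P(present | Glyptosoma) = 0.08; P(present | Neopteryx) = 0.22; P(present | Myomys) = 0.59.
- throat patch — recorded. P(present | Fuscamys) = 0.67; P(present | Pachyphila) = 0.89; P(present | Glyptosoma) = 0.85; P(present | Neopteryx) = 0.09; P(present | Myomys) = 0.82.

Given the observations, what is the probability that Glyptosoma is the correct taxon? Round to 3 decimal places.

By Bayes' rule with conditional independence, the unnormalized weight for each hypothesis is prior × ∏ likelihoods:
  Fuscamys: 0.093 × 0.44 × 0.62 × 0.67 = 0.016998
  Pachyphila: 0.129 × 0.76 × 0.68 × 0.89 = 0.059334
  Glyptosoma: 0.242 × 0.18 × 0.08 × 0.85 = 0.0029621
  Neopteryx: 0.160 × 0.38 × 0.22 × 0.09 = 0.0012038
  Myomys: 0.376 × 0.38 × 0.59 × 0.82 = 0.069125
Normalizing constant Z = 0.016998 + 0.059334 + 0.0029621 + 0.0012038 + 0.069125 = 0.14962.
P(Glyptosoma | evidence) = 0.0029621 / 0.14962 ≈ 0.020.

0.020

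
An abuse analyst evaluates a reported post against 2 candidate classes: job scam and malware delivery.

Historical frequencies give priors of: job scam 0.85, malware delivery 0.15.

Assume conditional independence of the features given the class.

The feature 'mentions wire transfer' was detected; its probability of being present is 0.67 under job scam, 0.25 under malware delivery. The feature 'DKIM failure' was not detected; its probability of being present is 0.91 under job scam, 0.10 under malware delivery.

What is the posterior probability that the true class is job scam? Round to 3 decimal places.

0.603

For each hypothesis, the unnormalized posterior weight is prior × product of the feature likelihoods (using 1 − P(present | H) for each absent feature):
  job scam: 0.85 × 0.67 × (1 − 0.91) = 0.051255
  malware delivery: 0.15 × 0.25 × (1 − 0.10) = 0.03375
Normalizing constant Z = 0.051255 + 0.03375 = 0.085005.
P(job scam | evidence) = 0.051255 / 0.085005 ≈ 0.603.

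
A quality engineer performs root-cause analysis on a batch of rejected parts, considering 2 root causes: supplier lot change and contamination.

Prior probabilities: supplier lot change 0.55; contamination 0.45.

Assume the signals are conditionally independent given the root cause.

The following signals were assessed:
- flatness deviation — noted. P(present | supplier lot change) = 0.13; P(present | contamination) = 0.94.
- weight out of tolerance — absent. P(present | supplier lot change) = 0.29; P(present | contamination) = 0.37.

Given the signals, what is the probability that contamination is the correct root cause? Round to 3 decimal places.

0.840

Multiply each prior by the joint likelihood of the signal pattern (using 1 − P(present | H) for each absent signal):
  supplier lot change: 0.55 × 0.13 × (1 − 0.29) = 0.050765
  contamination: 0.45 × 0.94 × (1 − 0.37) = 0.26649
Marginal likelihood of the evidence = 0.31726.
P(contamination | evidence) = 0.26649 / 0.31726 ≈ 0.840.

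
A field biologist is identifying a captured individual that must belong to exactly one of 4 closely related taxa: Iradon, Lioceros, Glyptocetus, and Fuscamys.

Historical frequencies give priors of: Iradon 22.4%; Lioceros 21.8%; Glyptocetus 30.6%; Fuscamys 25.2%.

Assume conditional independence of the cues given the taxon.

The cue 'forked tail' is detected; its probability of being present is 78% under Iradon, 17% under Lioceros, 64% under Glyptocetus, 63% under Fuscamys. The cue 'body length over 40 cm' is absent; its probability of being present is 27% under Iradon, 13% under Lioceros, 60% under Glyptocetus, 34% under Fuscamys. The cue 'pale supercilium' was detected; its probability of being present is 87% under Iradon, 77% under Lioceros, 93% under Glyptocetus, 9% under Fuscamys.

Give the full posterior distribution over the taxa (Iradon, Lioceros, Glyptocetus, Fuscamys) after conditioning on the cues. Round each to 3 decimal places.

For each hypothesis, the unnormalized posterior weight is prior × product of the cue likelihoods (using 1 − P(present | H) for each absent cue):
  Iradon: 0.224 × 0.78 × (1 − 0.27) × 0.87 = 0.11096
  Lioceros: 0.218 × 0.17 × (1 − 0.13) × 0.77 = 0.024826
  Glyptocetus: 0.306 × 0.64 × (1 − 0.60) × 0.93 = 0.072852
  Fuscamys: 0.252 × 0.63 × (1 − 0.34) × 0.09 = 0.0094303
Normalizing constant Z = 0.11096 + 0.024826 + 0.072852 + 0.0094303 = 0.21807.
P(Iradon | evidence) = 0.11096 / 0.21807 ≈ 0.509
P(Lioceros | evidence) = 0.024826 / 0.21807 ≈ 0.114
P(Glyptocetus | evidence) = 0.072852 / 0.21807 ≈ 0.334
P(Fuscamys | evidence) = 0.0094303 / 0.21807 ≈ 0.043

0.509, 0.114, 0.334, 0.043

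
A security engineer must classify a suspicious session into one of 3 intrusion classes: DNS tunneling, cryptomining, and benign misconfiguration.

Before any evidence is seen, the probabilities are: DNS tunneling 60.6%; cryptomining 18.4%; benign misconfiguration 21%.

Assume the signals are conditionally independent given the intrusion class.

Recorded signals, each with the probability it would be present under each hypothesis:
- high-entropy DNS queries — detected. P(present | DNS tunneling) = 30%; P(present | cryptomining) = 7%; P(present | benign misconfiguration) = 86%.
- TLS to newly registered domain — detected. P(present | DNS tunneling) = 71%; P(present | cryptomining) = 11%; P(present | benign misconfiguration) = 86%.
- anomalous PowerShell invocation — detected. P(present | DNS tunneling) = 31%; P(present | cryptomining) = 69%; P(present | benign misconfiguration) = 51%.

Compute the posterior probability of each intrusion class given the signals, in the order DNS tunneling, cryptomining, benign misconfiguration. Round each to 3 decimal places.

0.333, 0.008, 0.659

For each hypothesis, the unnormalized posterior weight is prior × product of the signal likelihoods:
  DNS tunneling: 0.606 × 0.30 × 0.71 × 0.31 = 0.040014
  cryptomining: 0.184 × 0.07 × 0.11 × 0.69 = 0.00097759
  benign misconfiguration: 0.210 × 0.86 × 0.86 × 0.51 = 0.079211
The unnormalized weights sum to 0.1202.
P(DNS tunneling | evidence) = 0.040014 / 0.1202 ≈ 0.333
P(cryptomining | evidence) = 0.00097759 / 0.1202 ≈ 0.008
P(benign misconfiguration | evidence) = 0.079211 / 0.1202 ≈ 0.659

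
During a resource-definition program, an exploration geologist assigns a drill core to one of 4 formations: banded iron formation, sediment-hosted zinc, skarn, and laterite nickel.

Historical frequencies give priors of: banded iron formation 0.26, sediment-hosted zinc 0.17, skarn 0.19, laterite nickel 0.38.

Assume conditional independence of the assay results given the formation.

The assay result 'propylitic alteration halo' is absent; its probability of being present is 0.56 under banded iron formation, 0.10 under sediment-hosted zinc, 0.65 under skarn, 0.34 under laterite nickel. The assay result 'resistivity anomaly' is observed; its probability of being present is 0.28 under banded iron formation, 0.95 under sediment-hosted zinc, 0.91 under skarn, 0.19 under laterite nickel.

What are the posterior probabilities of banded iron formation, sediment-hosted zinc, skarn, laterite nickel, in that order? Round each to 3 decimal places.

0.112, 0.509, 0.212, 0.167

Multiply each prior by the joint likelihood of the assay result pattern (using 1 − P(present | H) for each absent assay result):
  banded iron formation: 0.26 × (1 − 0.56) × 0.28 = 0.032032
  sediment-hosted zinc: 0.17 × (1 − 0.10) × 0.95 = 0.14535
  skarn: 0.19 × (1 − 0.65) × 0.91 = 0.060515
  laterite nickel: 0.38 × (1 − 0.34) × 0.19 = 0.047652
Marginal likelihood of the evidence = 0.28555.
P(banded iron formation | evidence) = 0.032032 / 0.28555 ≈ 0.112
P(sediment-hosted zinc | evidence) = 0.14535 / 0.28555 ≈ 0.509
P(skarn | evidence) = 0.060515 / 0.28555 ≈ 0.212
P(laterite nickel | evidence) = 0.047652 / 0.28555 ≈ 0.167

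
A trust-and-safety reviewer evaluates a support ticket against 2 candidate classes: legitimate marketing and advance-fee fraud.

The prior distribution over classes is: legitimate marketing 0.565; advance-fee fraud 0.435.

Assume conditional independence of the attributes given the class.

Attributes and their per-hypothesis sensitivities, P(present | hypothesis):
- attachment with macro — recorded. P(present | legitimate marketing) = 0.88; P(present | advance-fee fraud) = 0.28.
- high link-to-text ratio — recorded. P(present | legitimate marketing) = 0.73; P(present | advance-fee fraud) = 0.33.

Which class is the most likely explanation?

legitimate marketing

For each hypothesis, the unnormalized posterior weight is prior × product of the attribute likelihoods:
  legitimate marketing: 0.565 × 0.88 × 0.73 = 0.36296
  advance-fee fraud: 0.435 × 0.28 × 0.33 = 0.040194
Normalizing constant Z = 0.36296 + 0.040194 = 0.40315.
P(legitimate marketing | evidence) ≈ 0.36296 / 0.40315 ≈ 0.900
P(advance-fee fraud | evidence) ≈ 0.040194 / 0.40315 ≈ 0.100
The largest is 0.900, so legitimate marketing is most probable.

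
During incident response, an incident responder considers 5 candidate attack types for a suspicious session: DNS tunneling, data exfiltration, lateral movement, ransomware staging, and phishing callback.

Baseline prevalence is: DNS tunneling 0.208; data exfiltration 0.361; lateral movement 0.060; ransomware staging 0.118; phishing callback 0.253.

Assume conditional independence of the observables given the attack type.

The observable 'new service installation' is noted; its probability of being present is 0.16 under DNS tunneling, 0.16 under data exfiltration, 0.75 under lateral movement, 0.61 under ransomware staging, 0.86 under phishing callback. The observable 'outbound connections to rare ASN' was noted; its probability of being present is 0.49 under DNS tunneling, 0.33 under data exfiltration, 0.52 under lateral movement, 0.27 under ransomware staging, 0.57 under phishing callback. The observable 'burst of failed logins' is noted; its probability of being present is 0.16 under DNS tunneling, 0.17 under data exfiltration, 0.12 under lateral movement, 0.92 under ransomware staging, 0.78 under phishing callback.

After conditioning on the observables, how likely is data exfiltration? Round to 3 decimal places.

0.026

By Bayes' rule with conditional independence, the unnormalized weight for each hypothesis is prior × ∏ likelihoods:
  DNS tunneling: 0.208 × 0.16 × 0.49 × 0.16 = 0.0026092
  data exfiltration: 0.361 × 0.16 × 0.33 × 0.17 = 0.0032403
  lateral movement: 0.060 × 0.75 × 0.52 × 0.12 = 0.002808
  ransomware staging: 0.118 × 0.61 × 0.27 × 0.92 = 0.01788
  phishing callback: 0.253 × 0.86 × 0.57 × 0.78 = 0.096736
The unnormalized weights sum to 0.12327.
P(data exfiltration | evidence) = 0.0032403 / 0.12327 ≈ 0.026.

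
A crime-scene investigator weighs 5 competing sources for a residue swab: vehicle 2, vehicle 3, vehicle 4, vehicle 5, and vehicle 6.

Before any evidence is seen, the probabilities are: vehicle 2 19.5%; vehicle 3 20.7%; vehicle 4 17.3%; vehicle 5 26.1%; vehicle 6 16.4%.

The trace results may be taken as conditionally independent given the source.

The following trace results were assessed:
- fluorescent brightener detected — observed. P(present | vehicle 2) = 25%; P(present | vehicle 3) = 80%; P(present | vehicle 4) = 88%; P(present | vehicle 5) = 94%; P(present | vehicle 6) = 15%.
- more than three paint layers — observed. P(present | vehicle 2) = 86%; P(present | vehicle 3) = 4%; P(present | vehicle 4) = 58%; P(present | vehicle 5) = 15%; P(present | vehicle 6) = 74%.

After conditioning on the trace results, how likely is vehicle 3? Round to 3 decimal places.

For each hypothesis, the unnormalized posterior weight is prior × product of the trace result likelihoods:
  vehicle 2: 0.195 × 0.25 × 0.86 = 0.041925
  vehicle 3: 0.207 × 0.80 × 0.04 = 0.006624
  vehicle 4: 0.173 × 0.88 × 0.58 = 0.088299
  vehicle 5: 0.261 × 0.94 × 0.15 = 0.036801
  vehicle 6: 0.164 × 0.15 × 0.74 = 0.018204
The unnormalized weights sum to 0.19185.
P(vehicle 3 | evidence) = 0.006624 / 0.19185 ≈ 0.035.

0.035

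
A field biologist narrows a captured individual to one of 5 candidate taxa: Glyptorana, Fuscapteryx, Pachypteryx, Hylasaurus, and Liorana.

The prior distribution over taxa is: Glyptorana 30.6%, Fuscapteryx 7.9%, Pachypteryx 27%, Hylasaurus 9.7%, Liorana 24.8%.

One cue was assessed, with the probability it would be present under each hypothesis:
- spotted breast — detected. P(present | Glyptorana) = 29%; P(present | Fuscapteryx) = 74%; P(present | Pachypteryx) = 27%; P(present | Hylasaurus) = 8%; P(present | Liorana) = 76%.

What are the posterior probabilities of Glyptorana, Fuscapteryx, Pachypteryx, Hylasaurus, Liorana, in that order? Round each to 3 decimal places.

By Bayes' rule, the unnormalized weight for each hypothesis is prior × likelihood:
  Glyptorana: 0.306 × 0.29 = 0.08874
  Fuscapteryx: 0.079 × 0.74 = 0.05846
  Pachypteryx: 0.270 × 0.27 = 0.0729
  Hylasaurus: 0.097 × 0.08 = 0.00776
  Liorana: 0.248 × 0.76 = 0.18848
The unnormalized weights sum to 0.41634.
P(Glyptorana | evidence) = 0.08874 / 0.41634 ≈ 0.213
P(Fuscapteryx | evidence) = 0.05846 / 0.41634 ≈ 0.140
P(Pachypteryx | evidence) = 0.0729 / 0.41634 ≈ 0.175
P(Hylasaurus | evidence) = 0.00776 / 0.41634 ≈ 0.019
P(Liorana | evidence) = 0.18848 / 0.41634 ≈ 0.453

0.213, 0.140, 0.175, 0.019, 0.453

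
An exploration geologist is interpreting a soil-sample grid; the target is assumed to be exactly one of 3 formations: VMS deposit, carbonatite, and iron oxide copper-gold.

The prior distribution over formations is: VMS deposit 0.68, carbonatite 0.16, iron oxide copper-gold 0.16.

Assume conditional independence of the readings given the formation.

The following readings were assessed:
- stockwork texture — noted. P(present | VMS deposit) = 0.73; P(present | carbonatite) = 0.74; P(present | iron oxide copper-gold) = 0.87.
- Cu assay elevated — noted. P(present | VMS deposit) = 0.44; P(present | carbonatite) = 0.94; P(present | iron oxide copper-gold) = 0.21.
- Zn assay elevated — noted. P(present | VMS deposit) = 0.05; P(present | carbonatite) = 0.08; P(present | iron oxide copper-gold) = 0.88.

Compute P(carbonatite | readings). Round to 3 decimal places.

Multiply each prior by the joint likelihood of the reading pattern:
  VMS deposit: 0.68 × 0.73 × 0.44 × 0.05 = 0.010921
  carbonatite: 0.16 × 0.74 × 0.94 × 0.08 = 0.0089037
  iron oxide copper-gold: 0.16 × 0.87 × 0.21 × 0.88 = 0.025724
Normalizing constant Z = 0.010921 + 0.0089037 + 0.025724 = 0.045549.
P(carbonatite | evidence) = 0.0089037 / 0.045549 ≈ 0.195.

0.195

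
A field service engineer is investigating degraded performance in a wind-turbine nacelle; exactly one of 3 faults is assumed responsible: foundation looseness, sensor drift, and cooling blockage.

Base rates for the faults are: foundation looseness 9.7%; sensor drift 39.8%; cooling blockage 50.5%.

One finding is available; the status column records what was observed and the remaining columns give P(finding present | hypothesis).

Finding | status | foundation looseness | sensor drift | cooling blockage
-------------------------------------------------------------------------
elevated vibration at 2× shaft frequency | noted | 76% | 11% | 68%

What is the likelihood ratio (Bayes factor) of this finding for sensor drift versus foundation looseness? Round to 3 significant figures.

0.145

Likelihood of this finding under each hypothesis:
  sensor drift: 0.11
  foundation looseness: 0.76
Bayes factor = 0.11 / 0.76 ≈ 0.145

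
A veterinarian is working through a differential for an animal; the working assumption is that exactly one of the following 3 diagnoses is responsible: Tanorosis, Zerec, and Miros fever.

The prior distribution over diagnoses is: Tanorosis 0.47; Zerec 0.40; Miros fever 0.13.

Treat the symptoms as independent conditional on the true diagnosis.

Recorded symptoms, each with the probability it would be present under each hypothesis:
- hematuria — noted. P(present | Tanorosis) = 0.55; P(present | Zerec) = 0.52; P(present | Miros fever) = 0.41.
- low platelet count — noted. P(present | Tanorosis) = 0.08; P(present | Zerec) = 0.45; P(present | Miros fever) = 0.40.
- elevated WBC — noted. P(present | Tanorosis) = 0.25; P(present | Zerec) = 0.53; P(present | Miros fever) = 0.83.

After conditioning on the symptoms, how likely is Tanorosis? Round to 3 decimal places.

0.071

Multiply each prior by the joint likelihood of the symptom pattern:
  Tanorosis: 0.47 × 0.55 × 0.08 × 0.25 = 0.00517
  Zerec: 0.40 × 0.52 × 0.45 × 0.53 = 0.049608
  Miros fever: 0.13 × 0.41 × 0.40 × 0.83 = 0.017696
Marginal likelihood of the evidence = 0.072474.
P(Tanorosis | evidence) = 0.00517 / 0.072474 ≈ 0.071.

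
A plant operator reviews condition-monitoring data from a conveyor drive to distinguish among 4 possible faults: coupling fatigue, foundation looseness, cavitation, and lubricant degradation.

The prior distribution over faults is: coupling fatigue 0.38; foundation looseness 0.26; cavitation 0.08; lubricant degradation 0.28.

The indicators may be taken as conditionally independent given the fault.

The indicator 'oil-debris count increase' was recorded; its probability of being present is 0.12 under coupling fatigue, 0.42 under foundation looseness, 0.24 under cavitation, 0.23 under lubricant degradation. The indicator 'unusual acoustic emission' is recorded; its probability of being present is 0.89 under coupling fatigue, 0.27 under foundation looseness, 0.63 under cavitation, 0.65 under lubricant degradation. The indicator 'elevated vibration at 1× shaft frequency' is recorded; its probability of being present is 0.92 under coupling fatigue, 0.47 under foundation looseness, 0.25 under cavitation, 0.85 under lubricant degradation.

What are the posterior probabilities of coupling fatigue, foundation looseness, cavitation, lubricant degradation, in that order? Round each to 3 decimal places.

0.416, 0.154, 0.034, 0.396

Multiply each prior by the joint likelihood of the indicator pattern:
  coupling fatigue: 0.38 × 0.12 × 0.89 × 0.92 = 0.037337
  foundation looseness: 0.26 × 0.42 × 0.27 × 0.47 = 0.013857
  cavitation: 0.08 × 0.24 × 0.63 × 0.25 = 0.003024
  lubricant degradation: 0.28 × 0.23 × 0.65 × 0.85 = 0.035581
Normalizing constant Z = 0.037337 + 0.013857 + 0.003024 + 0.035581 = 0.0898.
P(coupling fatigue | evidence) = 0.037337 / 0.0898 ≈ 0.416
P(foundation looseness | evidence) = 0.013857 / 0.0898 ≈ 0.154
P(cavitation | evidence) = 0.003024 / 0.0898 ≈ 0.034
P(lubricant degradation | evidence) = 0.035581 / 0.0898 ≈ 0.396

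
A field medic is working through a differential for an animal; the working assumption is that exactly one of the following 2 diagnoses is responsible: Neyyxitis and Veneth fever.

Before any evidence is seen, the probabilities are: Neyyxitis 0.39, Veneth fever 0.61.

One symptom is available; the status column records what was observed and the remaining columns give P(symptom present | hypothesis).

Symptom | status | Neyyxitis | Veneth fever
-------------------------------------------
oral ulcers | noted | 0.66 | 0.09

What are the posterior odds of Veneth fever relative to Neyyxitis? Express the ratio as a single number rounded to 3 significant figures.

The normalizing constant cancels in an odds ratio, so compute prior × likelihood for the two hypotheses only:
  Veneth fever: 0.61 × 0.09 = 0.0549
  Neyyxitis: 0.39 × 0.66 = 0.2574
Odds(Veneth fever : Neyyxitis) = 0.0549 / 0.2574 ≈ 0.213.

0.213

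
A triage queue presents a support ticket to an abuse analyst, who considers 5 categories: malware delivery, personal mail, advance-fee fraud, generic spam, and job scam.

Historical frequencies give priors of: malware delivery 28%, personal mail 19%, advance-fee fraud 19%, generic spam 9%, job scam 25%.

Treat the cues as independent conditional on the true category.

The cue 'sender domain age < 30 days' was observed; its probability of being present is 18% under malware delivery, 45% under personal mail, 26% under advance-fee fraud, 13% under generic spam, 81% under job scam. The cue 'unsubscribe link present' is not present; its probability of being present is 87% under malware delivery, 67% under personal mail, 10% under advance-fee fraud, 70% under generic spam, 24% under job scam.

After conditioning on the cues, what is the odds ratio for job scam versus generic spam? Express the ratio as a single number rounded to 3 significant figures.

Posterior odds equal prior odds times the likelihood ratio; only the two competing hypotheses matter (using 1 − P(present | H) for each absent cue).
  job scam: 0.25 × 0.81 × (1 − 0.24) = 0.1539
  generic spam: 0.09 × 0.13 × (1 − 0.70) = 0.00351
Posterior odds = 0.1539 / 0.00351 ≈ 43.8.

43.8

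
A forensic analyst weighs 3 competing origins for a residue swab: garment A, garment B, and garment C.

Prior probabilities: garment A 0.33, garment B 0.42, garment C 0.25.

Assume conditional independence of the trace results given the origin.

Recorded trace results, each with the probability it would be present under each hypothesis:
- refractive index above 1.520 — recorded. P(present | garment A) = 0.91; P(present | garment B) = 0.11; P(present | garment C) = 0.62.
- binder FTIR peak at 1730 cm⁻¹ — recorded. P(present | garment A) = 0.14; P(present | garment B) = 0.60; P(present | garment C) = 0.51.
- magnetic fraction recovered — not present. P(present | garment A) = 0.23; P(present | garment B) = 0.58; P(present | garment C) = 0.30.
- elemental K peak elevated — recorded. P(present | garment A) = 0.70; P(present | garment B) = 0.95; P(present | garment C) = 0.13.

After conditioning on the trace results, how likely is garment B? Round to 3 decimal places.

By Bayes' rule with conditional independence, the unnormalized weight for each hypothesis is prior × ∏ likelihoods (using 1 − P(present | H) for each absent trace result):
  garment A: 0.33 × 0.91 × 0.14 × (1 − 0.23) × 0.70 = 0.022661
  garment B: 0.42 × 0.11 × 0.60 × (1 − 0.58) × 0.95 = 0.01106
  garment C: 0.25 × 0.62 × 0.51 × (1 − 0.30) × 0.13 = 0.0071935
The unnormalized weights sum to 0.040914.
P(garment B | evidence) = 0.01106 / 0.040914 ≈ 0.270.

0.270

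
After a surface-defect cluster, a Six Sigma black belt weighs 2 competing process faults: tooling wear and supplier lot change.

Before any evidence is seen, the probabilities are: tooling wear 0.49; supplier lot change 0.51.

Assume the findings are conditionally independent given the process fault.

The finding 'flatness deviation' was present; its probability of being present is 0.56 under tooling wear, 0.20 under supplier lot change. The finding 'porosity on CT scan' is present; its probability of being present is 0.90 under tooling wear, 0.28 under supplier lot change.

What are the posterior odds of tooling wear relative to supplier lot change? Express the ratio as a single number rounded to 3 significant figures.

The normalizing constant cancels in an odds ratio, so compute prior × likelihood for the two hypotheses only:
  tooling wear: 0.49 × 0.56 × 0.90 = 0.24696
  supplier lot change: 0.51 × 0.20 × 0.28 = 0.02856
Posterior odds = 0.24696 / 0.02856 ≈ 8.65.

8.65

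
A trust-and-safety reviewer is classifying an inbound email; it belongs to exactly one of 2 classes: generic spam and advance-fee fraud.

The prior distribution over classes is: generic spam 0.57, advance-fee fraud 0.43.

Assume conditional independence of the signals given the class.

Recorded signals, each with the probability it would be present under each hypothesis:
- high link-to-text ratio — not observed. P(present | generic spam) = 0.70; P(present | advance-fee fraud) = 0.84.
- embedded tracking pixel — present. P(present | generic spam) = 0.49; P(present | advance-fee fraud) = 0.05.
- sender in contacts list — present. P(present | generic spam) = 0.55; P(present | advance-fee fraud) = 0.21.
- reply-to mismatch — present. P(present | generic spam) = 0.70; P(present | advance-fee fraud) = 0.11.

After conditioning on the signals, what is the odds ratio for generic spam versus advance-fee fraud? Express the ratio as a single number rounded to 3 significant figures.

Unnormalized posterior weight (prior times the signal likelihoods) for each of the two hypotheses (using 1 − P(present | H) for each absent signal):
  generic spam: 0.57 × (1 − 0.70) × 0.49 × 0.55 × 0.70 = 0.032259
  advance-fee fraud: 0.43 × (1 − 0.84) × 0.05 × 0.21 × 0.11 = 7.9464e-05
Posterior odds = 0.032259 / 7.9464e-05 ≈ 406.

406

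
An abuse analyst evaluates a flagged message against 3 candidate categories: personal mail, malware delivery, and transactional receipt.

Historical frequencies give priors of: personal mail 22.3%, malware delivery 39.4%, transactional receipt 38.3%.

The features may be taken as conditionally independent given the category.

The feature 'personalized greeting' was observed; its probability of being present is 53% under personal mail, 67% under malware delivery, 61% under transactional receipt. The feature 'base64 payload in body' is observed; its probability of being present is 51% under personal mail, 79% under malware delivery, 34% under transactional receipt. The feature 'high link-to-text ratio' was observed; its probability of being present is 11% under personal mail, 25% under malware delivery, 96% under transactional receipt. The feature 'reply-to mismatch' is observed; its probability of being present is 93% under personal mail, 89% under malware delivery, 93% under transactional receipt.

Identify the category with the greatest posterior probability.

transactional receipt

Multiply each prior by the joint likelihood of the feature pattern:
  personal mail: 0.223 × 0.53 × 0.51 × 0.11 × 0.93 = 0.0061663
  malware delivery: 0.394 × 0.67 × 0.79 × 0.25 × 0.89 = 0.046401
  transactional receipt: 0.383 × 0.61 × 0.34 × 0.96 × 0.93 = 0.070919
Marginal likelihood of the evidence = 0.12349.
P(personal mail | evidence) ≈ 0.0061663 / 0.12349 ≈ 0.050
P(malware delivery | evidence) ≈ 0.046401 / 0.12349 ≈ 0.376
P(transactional receipt | evidence) ≈ 0.070919 / 0.12349 ≈ 0.574
The largest is 0.574, so transactional receipt is most probable.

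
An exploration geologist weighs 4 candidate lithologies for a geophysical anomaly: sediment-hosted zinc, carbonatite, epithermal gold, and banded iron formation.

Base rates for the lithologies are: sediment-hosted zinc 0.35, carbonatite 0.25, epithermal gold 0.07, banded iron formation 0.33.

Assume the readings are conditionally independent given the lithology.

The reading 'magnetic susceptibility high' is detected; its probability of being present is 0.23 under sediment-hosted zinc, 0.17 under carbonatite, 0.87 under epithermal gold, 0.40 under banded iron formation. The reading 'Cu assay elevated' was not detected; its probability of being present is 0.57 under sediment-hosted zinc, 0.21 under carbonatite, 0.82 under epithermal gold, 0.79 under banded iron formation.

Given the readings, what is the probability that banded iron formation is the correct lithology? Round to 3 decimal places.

0.259

Multiply each prior by the joint likelihood of the reading pattern (using 1 − P(present | H) for each absent reading):
  sediment-hosted zinc: 0.35 × 0.23 × (1 − 0.57) = 0.034615
  carbonatite: 0.25 × 0.17 × (1 − 0.21) = 0.033575
  epithermal gold: 0.07 × 0.87 × (1 − 0.82) = 0.010962
  banded iron formation: 0.33 × 0.40 × (1 − 0.79) = 0.02772
Marginal likelihood of the evidence = 0.10687.
P(banded iron formation | evidence) = 0.02772 / 0.10687 ≈ 0.259.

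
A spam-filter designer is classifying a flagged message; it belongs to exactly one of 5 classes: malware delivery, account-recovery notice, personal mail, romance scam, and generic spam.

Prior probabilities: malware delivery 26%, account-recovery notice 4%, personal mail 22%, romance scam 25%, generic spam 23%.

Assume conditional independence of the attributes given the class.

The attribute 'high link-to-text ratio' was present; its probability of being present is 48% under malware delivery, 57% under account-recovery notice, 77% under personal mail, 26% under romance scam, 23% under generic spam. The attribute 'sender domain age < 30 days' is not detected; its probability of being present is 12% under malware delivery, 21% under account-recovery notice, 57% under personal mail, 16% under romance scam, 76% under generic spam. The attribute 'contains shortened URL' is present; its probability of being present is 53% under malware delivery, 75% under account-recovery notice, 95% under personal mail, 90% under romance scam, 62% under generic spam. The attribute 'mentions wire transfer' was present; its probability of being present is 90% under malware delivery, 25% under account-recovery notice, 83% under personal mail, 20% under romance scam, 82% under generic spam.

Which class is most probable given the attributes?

personal mail

Multiply each prior by the joint likelihood of the attribute pattern (using 1 − P(present | H) for each absent attribute):
  malware delivery: 0.26 × 0.48 × (1 − 0.12) × 0.53 × 0.90 = 0.052386
  account-recovery notice: 0.04 × 0.57 × (1 − 0.21) × 0.75 × 0.25 = 0.0033773
  personal mail: 0.22 × 0.77 × (1 − 0.57) × 0.95 × 0.83 = 0.057436
  romance scam: 0.25 × 0.26 × (1 − 0.16) × 0.90 × 0.20 = 0.009828
  generic spam: 0.23 × 0.23 × (1 − 0.76) × 0.62 × 0.82 = 0.0064546
The unnormalized weights sum to 0.12948.
P(malware delivery | evidence) ≈ 0.052386 / 0.12948 ≈ 0.405
P(account-recovery notice | evidence) ≈ 0.0033773 / 0.12948 ≈ 0.026
P(personal mail | evidence) ≈ 0.057436 / 0.12948 ≈ 0.444
P(romance scam | evidence) ≈ 0.009828 / 0.12948 ≈ 0.076
P(generic spam | evidence) ≈ 0.0064546 / 0.12948 ≈ 0.050
The largest is 0.444, so personal mail is most probable.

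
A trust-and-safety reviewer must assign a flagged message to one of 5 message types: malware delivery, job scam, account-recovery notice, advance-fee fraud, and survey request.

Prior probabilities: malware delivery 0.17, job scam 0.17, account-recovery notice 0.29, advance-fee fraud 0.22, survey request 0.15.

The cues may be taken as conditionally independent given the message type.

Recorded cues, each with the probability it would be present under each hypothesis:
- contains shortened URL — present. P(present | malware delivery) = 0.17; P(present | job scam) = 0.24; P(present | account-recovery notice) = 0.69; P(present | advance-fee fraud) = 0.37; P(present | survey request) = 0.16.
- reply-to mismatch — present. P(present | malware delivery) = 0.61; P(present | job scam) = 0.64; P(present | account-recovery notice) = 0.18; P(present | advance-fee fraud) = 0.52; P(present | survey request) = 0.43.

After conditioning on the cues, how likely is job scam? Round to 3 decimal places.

For each hypothesis, the unnormalized posterior weight is prior × product of the cue likelihoods:
  malware delivery: 0.17 × 0.17 × 0.61 = 0.017629
  job scam: 0.17 × 0.24 × 0.64 = 0.026112
  account-recovery notice: 0.29 × 0.69 × 0.18 = 0.036018
  advance-fee fraud: 0.22 × 0.37 × 0.52 = 0.042328
  survey request: 0.15 × 0.16 × 0.43 = 0.01032
The unnormalized weights sum to 0.13241.
P(job scam | evidence) = 0.026112 / 0.13241 ≈ 0.197.

0.197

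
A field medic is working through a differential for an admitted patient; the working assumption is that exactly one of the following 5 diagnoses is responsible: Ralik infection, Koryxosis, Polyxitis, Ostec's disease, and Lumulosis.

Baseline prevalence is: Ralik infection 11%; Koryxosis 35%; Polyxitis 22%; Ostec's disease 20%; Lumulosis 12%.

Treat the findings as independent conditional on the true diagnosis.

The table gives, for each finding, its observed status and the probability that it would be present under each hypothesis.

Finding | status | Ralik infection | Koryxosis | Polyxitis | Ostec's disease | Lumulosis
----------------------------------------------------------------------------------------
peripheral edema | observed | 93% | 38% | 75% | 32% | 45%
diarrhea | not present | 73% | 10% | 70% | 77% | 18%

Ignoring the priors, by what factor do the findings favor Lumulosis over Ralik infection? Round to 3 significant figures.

1.47

Joint likelihood of the evidence pattern under each hypothesis (using 1 − P(present | H) for each absent finding):
  Lumulosis: 0.45 × (1 − 0.18) = 0.369
  Ralik infection: 0.93 × (1 − 0.73) = 0.2511
Bayes factor = 0.369 / 0.2511 ≈ 1.47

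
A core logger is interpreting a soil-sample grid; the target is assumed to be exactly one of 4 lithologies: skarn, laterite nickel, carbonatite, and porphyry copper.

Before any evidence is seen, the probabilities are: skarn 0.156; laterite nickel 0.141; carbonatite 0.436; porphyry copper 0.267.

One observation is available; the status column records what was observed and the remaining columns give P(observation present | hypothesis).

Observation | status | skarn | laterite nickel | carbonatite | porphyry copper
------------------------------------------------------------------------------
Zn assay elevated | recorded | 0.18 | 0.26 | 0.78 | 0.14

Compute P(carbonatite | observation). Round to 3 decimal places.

Multiply each prior by the likelihood of the observation:
  skarn: 0.156 × 0.18 = 0.02808
  laterite nickel: 0.141 × 0.26 = 0.03666
  carbonatite: 0.436 × 0.78 = 0.34008
  porphyry copper: 0.267 × 0.14 = 0.03738
Marginal likelihood of the evidence = 0.4422.
P(carbonatite | evidence) = 0.34008 / 0.4422 ≈ 0.769.

0.769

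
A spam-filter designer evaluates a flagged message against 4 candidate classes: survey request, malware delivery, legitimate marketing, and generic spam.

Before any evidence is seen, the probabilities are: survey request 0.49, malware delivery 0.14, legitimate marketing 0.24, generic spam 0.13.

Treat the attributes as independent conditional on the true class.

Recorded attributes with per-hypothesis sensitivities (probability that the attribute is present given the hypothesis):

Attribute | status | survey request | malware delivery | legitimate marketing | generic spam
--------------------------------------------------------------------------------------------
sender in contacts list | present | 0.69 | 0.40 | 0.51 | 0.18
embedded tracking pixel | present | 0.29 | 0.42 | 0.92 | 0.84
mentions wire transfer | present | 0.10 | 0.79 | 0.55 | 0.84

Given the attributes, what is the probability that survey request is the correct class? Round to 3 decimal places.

0.092

For each hypothesis, the unnormalized posterior weight is prior × product of the attribute likelihoods:
  survey request: 0.49 × 0.69 × 0.29 × 0.10 = 0.0098049
  malware delivery: 0.14 × 0.40 × 0.42 × 0.79 = 0.018581
  legitimate marketing: 0.24 × 0.51 × 0.92 × 0.55 = 0.061934
  generic spam: 0.13 × 0.18 × 0.84 × 0.84 = 0.016511
Normalizing constant Z = 0.0098049 + 0.018581 + 0.061934 + 0.016511 = 0.10683.
P(survey request | evidence) = 0.0098049 / 0.10683 ≈ 0.092.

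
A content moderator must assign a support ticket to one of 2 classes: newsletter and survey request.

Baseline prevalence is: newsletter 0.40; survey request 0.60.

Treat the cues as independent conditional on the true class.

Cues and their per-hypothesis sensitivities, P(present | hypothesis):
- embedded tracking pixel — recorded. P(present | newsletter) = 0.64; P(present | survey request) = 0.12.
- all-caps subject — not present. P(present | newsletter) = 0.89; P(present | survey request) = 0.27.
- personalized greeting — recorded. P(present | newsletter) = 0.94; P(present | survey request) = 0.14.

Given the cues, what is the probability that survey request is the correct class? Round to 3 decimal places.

0.218

By Bayes' rule with conditional independence, the unnormalized weight for each hypothesis is prior × ∏ likelihoods (using 1 − P(present | H) for each absent cue):
  newsletter: 0.40 × 0.64 × (1 − 0.89) × 0.94 = 0.02647
  survey request: 0.60 × 0.12 × (1 − 0.27) × 0.14 = 0.0073584
Marginal likelihood of the evidence = 0.033829.
P(survey request | evidence) = 0.0073584 / 0.033829 ≈ 0.218.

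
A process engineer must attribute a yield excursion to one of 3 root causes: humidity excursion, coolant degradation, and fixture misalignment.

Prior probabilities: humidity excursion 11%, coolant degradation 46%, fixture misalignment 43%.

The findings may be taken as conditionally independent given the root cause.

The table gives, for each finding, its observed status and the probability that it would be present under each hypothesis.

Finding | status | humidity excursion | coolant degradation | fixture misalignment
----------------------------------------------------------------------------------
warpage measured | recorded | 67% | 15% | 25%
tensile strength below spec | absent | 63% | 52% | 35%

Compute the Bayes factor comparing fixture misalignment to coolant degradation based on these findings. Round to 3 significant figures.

2.26

Joint likelihood of the evidence pattern under each hypothesis (using 1 − P(present | H) for each absent finding):
  fixture misalignment: 0.25 × (1 − 0.35) = 0.1625
  coolant degradation: 0.15 × (1 − 0.52) = 0.072
Bayes factor = 0.1625 / 0.072 ≈ 2.26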